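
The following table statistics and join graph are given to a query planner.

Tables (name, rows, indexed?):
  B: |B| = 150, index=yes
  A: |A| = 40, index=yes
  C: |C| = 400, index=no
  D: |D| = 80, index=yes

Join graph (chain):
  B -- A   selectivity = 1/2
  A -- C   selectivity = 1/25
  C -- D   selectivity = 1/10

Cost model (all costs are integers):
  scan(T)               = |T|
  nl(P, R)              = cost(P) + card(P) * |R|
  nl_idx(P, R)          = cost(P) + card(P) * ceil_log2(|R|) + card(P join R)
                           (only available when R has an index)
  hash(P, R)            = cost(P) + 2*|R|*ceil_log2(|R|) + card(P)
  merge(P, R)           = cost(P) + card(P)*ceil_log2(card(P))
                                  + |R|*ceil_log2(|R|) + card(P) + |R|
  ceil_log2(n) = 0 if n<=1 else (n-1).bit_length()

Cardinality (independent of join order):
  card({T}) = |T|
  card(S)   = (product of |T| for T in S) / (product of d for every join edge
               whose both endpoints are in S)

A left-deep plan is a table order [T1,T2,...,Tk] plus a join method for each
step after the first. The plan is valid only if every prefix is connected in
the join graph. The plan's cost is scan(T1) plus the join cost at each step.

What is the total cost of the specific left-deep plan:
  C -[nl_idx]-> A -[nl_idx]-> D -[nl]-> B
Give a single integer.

step 1: scan C: cost=400, card=400
step 2: join A via nl_idx
    card(P join A) = 400*40/(25) = 640
    cost = 400 + 400*6 + 640 = 3440
step 3: join D via nl_idx
    card(P join D) = 640*80/(10) = 5120
    cost = 3440 + 640*7 + 5120 = 13040
step 4: join B via nl
    card(P join B) = 5120*150/(2) = 384000
    cost = 13040 + 5120*150 = 781040

781040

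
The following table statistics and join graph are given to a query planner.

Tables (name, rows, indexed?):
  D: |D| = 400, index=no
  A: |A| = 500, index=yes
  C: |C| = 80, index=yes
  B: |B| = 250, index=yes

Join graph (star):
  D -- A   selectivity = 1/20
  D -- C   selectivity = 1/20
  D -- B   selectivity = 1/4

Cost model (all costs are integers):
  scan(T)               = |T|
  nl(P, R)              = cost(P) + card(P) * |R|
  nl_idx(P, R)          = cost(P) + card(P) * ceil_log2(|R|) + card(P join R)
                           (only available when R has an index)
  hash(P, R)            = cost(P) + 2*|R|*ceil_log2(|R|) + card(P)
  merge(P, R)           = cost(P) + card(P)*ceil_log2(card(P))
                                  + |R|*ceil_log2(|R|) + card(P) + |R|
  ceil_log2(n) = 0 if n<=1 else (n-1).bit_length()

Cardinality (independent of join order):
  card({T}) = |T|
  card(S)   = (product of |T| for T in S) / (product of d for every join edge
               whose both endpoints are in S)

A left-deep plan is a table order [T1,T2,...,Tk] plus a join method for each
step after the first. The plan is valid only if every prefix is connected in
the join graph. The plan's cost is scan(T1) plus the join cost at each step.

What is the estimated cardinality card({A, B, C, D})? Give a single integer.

2500000

Tables in S: A(500), B(250), C(80), D(400)
Edges inside S: D-A(d=20), D-C(d=20), D-B(d=4)
numerator = 500 * 250 * 80 * 400 = 4000000000
denominator = 20 * 20 * 4 = 1600
card(S) = 4000000000 / 1600 = 2500000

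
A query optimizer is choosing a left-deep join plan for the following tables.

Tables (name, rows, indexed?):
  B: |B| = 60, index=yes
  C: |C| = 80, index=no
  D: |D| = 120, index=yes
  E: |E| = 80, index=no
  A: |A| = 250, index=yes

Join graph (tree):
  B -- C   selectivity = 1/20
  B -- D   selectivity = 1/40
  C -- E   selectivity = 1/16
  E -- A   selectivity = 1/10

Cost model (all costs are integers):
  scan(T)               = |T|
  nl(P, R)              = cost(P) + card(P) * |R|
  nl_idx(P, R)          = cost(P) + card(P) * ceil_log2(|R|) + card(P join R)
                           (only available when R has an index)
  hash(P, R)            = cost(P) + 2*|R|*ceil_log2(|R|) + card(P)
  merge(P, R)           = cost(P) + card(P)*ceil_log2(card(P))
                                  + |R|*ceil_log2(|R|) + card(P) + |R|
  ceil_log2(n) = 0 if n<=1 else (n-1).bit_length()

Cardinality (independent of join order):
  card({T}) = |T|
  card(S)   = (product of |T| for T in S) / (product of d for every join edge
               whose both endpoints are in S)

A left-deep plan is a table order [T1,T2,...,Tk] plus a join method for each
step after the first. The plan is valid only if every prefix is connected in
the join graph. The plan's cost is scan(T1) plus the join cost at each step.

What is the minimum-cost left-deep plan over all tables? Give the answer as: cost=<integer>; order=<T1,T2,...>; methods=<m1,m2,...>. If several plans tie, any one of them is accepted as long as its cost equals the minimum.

cost=11400; order=B,D,C,E,A; methods=nl_idx,hash,hash,hash

Selinger DP (subsets sized 1..n):
  {B}: scan cost=60, card=60
  {C}: scan cost=80, card=80
  {D}: scan cost=120, card=120
  {E}: scan cost=80, card=80
  {A}: scan cost=250, card=250
  {BC}: card=240; try (B,nl_idx)→800, (B,hash)→880, (C,merge)→1120, (B,merge)→1140, (C,hash)→1240, (C,nl)→4860 …(+1); best=800 via (B,nl_idx)
  {BD}: card=180; try (D,nl_idx)→660, (B,hash)→960, (B,nl_idx)→1020, (D,merge)→1440, (B,merge)→1500, (D,hash)→1800 …(+2); best=660 via (D,nl_idx)
  {CE}: card=400; try (E,hash)→1280, (C,hash)→1280, (E,merge)→1360, (C,merge)→1360, (E,nl)→6480, (C,nl)→6480; best=1280 via (E,hash)
  {AE}: card=2000; try (E,hash)→1620, (A,nl_idx)→2720, (A,merge)→2970, (E,merge)→3140, (A,hash)→4160, (A,nl)→20080 …(+1); best=1620 via (E,hash)
  {BCD}: card=720; try (C,hash)→1960, (D,hash)→2720, (C,merge)→2920, (D,nl_idx)→3200, (D,merge)→3920, (C,nl)→15060 …(+1); best=1960 via (C,hash)
  {BCE}: card=1200; try (E,hash)→2160, (B,hash)→2400, (E,merge)→3600, (B,nl_idx)→4880, (B,merge)→5700, (E,nl)→20000 …(+1); best=2160 via (E,hash)
  {ACE}: card=10000; try (C,hash)→4740, (A,hash)→5680, (A,merge)→7530, (A,nl_idx)→14480, (C,merge)→26260, (A,nl)→101280 …(+1); best=4740 via (C,hash)
  {BCDE}: card=3600; try (E,hash)→3800, (D,hash)→5040, (E,merge)→10520, (D,nl_idx)→14160, (D,merge)→17520, (E,nl)→59560 …(+1); best=3800 via (E,hash)
  {ABCE}: card=30000; try (A,hash)→7360, (B,hash)→15460, (A,merge)→18810, (A,nl_idx)→41760, (B,nl_idx)→94740, (B,merge)→155160 …(+2); best=7360 via (A,hash)
  {ABCDE}: card=90000; try (A,hash)→11400, (D,hash)→39040, (A,merge)→52850, (A,nl_idx)→122600, (D,nl_idx)→307360, (D,merge)→488320 …(+2); best=11400 via (A,hash)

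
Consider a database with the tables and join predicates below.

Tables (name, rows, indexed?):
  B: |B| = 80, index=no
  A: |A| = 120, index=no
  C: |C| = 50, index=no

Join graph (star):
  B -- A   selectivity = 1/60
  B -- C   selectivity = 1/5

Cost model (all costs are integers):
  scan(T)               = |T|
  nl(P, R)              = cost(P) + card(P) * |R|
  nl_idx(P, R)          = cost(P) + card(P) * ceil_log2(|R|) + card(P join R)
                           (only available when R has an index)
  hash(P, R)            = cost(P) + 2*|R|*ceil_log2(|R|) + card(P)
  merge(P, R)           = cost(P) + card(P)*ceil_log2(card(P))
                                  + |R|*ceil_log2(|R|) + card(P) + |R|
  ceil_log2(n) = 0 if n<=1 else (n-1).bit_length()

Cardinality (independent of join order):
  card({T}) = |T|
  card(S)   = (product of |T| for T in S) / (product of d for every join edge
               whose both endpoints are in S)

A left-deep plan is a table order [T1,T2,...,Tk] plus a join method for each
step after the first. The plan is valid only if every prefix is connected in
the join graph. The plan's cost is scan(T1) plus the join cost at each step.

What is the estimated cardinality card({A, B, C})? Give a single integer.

1600

Tables in S: A(120), B(80), C(50)
Edges inside S: B-A(d=60), B-C(d=5)
numerator = 120 * 80 * 50 = 480000
denominator = 60 * 5 = 300
card(S) = 480000 / 300 = 1600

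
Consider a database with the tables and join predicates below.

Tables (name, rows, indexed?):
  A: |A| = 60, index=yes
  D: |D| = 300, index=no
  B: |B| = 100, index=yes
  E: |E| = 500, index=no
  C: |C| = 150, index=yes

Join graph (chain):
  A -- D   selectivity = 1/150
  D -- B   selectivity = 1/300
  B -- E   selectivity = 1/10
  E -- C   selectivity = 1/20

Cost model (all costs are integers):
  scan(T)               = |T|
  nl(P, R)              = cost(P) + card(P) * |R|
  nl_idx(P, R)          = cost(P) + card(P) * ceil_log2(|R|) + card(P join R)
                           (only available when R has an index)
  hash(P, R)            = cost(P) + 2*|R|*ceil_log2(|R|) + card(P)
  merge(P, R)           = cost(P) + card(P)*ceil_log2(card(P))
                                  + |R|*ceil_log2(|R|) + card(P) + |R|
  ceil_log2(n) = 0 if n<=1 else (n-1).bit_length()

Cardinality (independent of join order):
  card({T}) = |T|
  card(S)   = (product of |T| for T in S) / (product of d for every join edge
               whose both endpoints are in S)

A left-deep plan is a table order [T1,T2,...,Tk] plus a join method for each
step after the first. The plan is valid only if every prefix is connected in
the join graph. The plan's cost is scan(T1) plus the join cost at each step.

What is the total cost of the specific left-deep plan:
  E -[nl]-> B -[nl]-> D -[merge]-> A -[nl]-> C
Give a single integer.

step 1: scan E: cost=500, card=500
step 2: join B via nl
    card(P join B) = 500*100/(10) = 5000
    cost = 500 + 500*100 = 50500
step 3: join D via nl
    card(P join D) = 5000*300/(300) = 5000
    cost = 50500 + 5000*300 = 1550500
step 4: join A via merge
    card(P join A) = 5000*60/(150) = 2000
    cost = 1550500 + 5000*13 + 60*6 + 5000 + 60 = 1620920
step 5: join C via nl
    card(P join C) = 2000*150/(20) = 15000
    cost = 1620920 + 2000*150 = 1920920

1920920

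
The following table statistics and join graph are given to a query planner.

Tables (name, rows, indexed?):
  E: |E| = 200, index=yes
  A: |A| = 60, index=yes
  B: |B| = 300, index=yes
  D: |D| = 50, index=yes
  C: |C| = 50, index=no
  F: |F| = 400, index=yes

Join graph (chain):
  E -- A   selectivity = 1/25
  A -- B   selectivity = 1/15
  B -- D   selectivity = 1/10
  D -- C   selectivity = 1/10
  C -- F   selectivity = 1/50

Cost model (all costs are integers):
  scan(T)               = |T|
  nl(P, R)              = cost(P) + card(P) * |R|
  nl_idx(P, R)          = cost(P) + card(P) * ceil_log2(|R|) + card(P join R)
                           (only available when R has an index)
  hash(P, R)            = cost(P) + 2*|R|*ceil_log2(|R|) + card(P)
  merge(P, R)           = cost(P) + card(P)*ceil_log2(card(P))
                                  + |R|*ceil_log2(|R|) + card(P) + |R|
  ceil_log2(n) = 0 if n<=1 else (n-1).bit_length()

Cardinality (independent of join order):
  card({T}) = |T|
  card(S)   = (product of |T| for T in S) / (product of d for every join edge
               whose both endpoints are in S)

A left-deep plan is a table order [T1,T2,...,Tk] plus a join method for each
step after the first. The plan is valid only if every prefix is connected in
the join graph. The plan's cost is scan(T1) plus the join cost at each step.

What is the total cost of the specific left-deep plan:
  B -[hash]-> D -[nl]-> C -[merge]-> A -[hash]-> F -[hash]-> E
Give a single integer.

462020

step 1: scan B: cost=300, card=300
step 2: join D via hash
    card(P join D) = 300*50/(10) = 1500
    cost = 300 + 2*50*6 + 300 = 1200
step 3: join C via nl
    card(P join C) = 1500*50/(10) = 7500
    cost = 1200 + 1500*50 = 76200
step 4: join A via merge
    card(P join A) = 7500*60/(15) = 30000
    cost = 76200 + 7500*13 + 60*6 + 7500 + 60 = 181620
step 5: join F via hash
    card(P join F) = 30000*400/(50) = 240000
    cost = 181620 + 2*400*9 + 30000 = 218820
step 6: join E via hash
    card(P join E) = 240000*200/(25) = 1920000
    cost = 218820 + 2*200*8 + 240000 = 462020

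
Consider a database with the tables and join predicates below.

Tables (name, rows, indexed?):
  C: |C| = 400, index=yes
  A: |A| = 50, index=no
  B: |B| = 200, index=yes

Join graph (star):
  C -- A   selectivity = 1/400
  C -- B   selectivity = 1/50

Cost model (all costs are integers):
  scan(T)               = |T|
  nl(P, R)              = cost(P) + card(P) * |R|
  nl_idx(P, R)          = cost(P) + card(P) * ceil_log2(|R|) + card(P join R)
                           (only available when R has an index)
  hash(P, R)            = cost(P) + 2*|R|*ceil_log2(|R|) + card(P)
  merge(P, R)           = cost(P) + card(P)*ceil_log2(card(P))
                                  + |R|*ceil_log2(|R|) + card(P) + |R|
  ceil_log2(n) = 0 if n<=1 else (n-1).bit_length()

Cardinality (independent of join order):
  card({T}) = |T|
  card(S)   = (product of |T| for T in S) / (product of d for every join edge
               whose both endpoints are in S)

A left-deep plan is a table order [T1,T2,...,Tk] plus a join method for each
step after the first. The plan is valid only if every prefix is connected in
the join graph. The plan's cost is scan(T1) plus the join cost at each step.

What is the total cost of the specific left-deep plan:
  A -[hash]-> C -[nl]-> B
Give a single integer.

17300

step 1: scan A: cost=50, card=50
step 2: join C via hash
    card(P join C) = 50*400/(400) = 50
    cost = 50 + 2*400*9 + 50 = 7300
step 3: join B via nl
    card(P join B) = 50*200/(50) = 200
    cost = 7300 + 50*200 = 17300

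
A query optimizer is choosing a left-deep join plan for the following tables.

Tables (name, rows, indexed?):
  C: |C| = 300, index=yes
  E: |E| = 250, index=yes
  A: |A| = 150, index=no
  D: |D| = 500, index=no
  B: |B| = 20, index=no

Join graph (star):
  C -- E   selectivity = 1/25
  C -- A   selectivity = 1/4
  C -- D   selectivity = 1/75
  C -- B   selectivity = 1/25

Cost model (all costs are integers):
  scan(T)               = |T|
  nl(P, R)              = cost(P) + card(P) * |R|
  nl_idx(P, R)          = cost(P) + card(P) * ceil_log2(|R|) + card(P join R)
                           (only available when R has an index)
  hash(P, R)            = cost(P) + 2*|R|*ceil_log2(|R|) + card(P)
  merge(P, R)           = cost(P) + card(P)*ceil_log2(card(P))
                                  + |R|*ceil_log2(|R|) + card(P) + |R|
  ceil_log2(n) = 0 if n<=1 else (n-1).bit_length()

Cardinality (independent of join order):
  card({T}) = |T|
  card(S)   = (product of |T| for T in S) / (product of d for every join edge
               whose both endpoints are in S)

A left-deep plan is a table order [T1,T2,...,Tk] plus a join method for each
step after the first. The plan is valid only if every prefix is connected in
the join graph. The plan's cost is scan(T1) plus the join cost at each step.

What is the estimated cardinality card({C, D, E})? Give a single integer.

20000

Tables in S: C(300), D(500), E(250)
Edges inside S: C-E(d=25), C-D(d=75)
numerator = 300 * 500 * 250 = 37500000
denominator = 25 * 75 = 1875
card(S) = 37500000 / 1875 = 20000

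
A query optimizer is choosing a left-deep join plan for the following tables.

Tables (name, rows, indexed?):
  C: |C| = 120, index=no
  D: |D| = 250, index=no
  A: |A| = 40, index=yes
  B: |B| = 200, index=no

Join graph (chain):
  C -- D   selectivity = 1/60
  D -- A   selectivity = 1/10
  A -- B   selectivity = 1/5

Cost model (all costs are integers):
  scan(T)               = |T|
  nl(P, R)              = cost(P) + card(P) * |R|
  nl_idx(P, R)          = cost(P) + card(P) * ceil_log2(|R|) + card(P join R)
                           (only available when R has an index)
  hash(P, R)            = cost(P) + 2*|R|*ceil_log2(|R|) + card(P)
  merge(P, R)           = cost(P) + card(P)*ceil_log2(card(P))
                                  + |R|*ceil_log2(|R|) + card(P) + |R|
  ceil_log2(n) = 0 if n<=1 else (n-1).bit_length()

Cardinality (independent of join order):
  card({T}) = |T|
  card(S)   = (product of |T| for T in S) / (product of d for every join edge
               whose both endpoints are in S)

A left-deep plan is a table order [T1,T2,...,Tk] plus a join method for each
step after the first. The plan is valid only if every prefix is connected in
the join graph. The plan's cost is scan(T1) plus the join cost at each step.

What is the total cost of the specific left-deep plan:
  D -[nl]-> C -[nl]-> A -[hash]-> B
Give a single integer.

55450

step 1: scan D: cost=250, card=250
step 2: join C via nl
    card(P join C) = 250*120/(60) = 500
    cost = 250 + 250*120 = 30250
step 3: join A via nl
    card(P join A) = 500*40/(10) = 2000
    cost = 30250 + 500*40 = 50250
step 4: join B via hash
    card(P join B) = 2000*200/(5) = 80000
    cost = 50250 + 2*200*8 + 2000 = 55450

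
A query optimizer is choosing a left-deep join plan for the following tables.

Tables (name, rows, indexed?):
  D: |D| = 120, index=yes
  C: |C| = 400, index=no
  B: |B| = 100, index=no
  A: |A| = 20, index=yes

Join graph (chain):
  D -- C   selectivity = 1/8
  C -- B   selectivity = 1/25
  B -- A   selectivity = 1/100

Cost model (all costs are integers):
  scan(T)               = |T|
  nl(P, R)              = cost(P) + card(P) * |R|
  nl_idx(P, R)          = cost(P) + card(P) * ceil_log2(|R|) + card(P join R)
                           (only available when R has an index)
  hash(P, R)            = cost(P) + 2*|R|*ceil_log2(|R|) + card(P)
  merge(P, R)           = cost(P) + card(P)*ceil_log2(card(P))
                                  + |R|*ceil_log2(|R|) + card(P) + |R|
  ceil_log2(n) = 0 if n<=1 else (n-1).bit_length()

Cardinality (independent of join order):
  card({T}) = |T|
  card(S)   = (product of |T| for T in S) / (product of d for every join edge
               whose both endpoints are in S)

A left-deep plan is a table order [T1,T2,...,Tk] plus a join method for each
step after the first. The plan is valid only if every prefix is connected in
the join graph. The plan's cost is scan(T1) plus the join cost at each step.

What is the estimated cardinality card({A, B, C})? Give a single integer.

Tables in S: A(20), B(100), C(400)
Edges inside S: C-B(d=25), B-A(d=100)
numerator = 20 * 100 * 400 = 800000
denominator = 25 * 100 = 2500
card(S) = 800000 / 2500 = 320

320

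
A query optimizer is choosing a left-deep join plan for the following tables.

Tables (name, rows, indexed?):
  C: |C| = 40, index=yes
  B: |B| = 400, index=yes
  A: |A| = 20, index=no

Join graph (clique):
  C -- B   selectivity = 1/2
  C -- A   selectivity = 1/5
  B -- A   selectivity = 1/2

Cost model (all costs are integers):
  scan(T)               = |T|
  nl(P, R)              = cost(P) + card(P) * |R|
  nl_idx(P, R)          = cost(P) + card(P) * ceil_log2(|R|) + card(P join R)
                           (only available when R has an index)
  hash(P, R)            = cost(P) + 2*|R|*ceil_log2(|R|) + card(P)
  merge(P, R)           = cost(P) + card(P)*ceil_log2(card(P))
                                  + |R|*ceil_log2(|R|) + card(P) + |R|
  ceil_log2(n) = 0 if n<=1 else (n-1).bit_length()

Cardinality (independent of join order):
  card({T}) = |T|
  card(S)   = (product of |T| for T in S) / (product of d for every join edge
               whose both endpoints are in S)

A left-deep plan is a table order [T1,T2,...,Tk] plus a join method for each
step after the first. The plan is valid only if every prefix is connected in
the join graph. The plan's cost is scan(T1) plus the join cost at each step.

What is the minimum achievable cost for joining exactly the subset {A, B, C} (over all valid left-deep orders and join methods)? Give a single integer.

5480

Selinger DP over subsets of {A,B,C}:
  {C}: scan cost=40, card=40
  {B}: scan cost=400, card=400
  {A}: scan cost=20, card=20
  {BC}: card=8000; try (C,hash)→1280, (B,merge)→4320, (C,merge)→4680, (B,hash)→7280, (B,nl_idx)→8400, (C,nl_idx)→10800 …(+2); best=1280 via (C,hash)
  {AC}: card=160; try (A,hash)→280, (C,nl_idx)→300, (C,merge)→420, (A,merge)→440, (C,hash)→520, (C,nl)→820 …(+1); best=280 via (A,hash)
  {AB}: card=4000; try (A,hash)→1000, (B,merge)→4140, (B,nl_idx)→4200, (A,merge)→4520, (B,hash)→7240, (B,nl)→8020 …(+1); best=1000 via (A,hash)
  {ABC}: card=16000; try (C,hash)→5480, (B,merge)→5720, (B,hash)→7640, (A,hash)→9480, (B,nl_idx)→17720, (C,nl_idx)→41000 …(+5); best=5480 via (C,hash)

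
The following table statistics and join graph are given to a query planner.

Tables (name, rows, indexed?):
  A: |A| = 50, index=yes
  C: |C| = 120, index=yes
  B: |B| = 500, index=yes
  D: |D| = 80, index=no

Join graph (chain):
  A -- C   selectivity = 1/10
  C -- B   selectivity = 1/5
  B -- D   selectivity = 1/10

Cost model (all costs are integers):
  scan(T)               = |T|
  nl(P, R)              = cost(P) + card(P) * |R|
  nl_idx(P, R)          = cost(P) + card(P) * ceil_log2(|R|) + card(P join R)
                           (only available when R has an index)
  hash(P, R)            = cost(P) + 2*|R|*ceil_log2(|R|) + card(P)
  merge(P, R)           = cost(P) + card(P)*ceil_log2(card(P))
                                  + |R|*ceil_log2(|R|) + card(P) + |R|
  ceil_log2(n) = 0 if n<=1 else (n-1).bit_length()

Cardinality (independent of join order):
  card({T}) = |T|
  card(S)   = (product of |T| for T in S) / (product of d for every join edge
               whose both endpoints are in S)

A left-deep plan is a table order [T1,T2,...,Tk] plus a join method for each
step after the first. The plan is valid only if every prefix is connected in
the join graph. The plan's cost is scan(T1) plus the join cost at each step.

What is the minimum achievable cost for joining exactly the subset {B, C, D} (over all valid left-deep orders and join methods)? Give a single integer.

Selinger DP over subsets of {B,C,D}:
  {C}: scan cost=120, card=120
  {B}: scan cost=500, card=500
  {D}: scan cost=80, card=80
  {BC}: card=12000; try (C,hash)→2680, (B,merge)→6080, (C,merge)→6460, (B,hash)→9240, (B,nl_idx)→13200, (C,nl_idx)→16000 …(+2); best=2680 via (C,hash)
  {BD}: card=4000; try (D,hash)→2120, (B,nl_idx)→4800, (B,merge)→5720, (D,merge)→6140, (B,hash)→9160, (B,nl)→40080 …(+1); best=2120 via (D,hash)
  {BCD}: card=96000; try (C,hash)→7800, (D,hash)→15800, (C,merge)→55080, (C,nl_idx)→126120, (D,merge)→183320, (C,nl)→482120 …(+1); best=7800 via (C,hash)

7800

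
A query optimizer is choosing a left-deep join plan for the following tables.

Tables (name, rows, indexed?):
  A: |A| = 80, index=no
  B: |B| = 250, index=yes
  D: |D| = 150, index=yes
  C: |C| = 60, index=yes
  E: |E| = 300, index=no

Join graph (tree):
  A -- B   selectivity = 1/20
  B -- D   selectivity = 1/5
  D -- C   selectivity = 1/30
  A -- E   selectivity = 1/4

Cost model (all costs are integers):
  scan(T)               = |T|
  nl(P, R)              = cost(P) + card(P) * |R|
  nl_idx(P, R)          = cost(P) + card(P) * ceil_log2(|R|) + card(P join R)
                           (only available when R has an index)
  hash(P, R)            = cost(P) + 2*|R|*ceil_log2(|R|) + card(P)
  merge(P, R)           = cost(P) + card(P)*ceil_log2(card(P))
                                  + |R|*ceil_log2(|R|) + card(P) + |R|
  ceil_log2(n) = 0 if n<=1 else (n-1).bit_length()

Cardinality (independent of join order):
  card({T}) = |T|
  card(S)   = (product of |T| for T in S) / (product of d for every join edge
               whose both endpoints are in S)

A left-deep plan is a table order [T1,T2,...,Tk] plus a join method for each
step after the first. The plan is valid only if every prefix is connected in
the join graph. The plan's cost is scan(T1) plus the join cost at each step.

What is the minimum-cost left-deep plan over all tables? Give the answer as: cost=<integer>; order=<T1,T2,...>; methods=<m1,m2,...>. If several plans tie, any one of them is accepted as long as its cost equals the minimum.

Selinger DP (subsets sized 1..n):
  {A}: scan cost=80, card=80
  {B}: scan cost=250, card=250
  {D}: scan cost=150, card=150
  {C}: scan cost=60, card=60
  {E}: scan cost=300, card=300
  {AB}: card=1000; try (A,hash)→1620, (B,nl_idx)→1720, (B,merge)→2970, (A,merge)→3140, (B,hash)→4160, (B,nl)→20080 …(+1); best=1620 via (A,hash)
  {AE}: card=6000; try (A,hash)→1720, (E,merge)→3720, (A,merge)→3940, (E,hash)→5560, (E,nl)→24080, (A,nl)→24300; best=1720 via (A,hash)
  {BD}: card=7500; try (D,hash)→2900, (B,merge)→3750, (D,merge)→3850, (B,hash)→4300, (B,nl_idx)→8850, (D,nl_idx)→9750 …(+2); best=2900 via (D,hash)
  {CD}: card=300; try (D,nl_idx)→840, (C,hash)→1020, (C,nl_idx)→1350, (D,merge)→1830, (C,merge)→1920, (D,hash)→2520 …(+2); best=840 via (D,nl_idx)
  {ABD}: card=30000; try (D,hash)→5020, (A,hash)→11520, (D,merge)→13970, (D,nl_idx)→39620, (A,merge)→108540, (D,nl)→151620 …(+1); best=5020 via (D,hash)
  {ABE}: card=75000; try (E,hash)→8020, (B,hash)→11720, (E,merge)→15620, (B,merge)→87970, (B,nl_idx)→124720, (E,nl)→301620 …(+1); best=8020 via (E,hash)
  {BCD}: card=15000; try (B,hash)→5140, (B,merge)→6090, (C,hash)→11120, (B,nl_idx)→18240, (C,nl_idx)→62900, (B,nl)→75840 …(+2); best=5140 via (B,hash)
  {ABCD}: card=60000; try (A,hash)→21260, (C,hash)→35740, (A,merge)→230780, (C,nl_idx)→245020, (C,merge)→485440, (A,nl)→1205140 …(+1); best=21260 via (A,hash)
  {ABDE}: card=2250000; try (E,hash)→40420, (D,hash)→85420, (E,merge)→488020, (D,merge)→1359370, (D,nl_idx)→2858020, (E,nl)→9005020 …(+1); best=40420 via (E,hash)
  {ABCDE}: card=4500000; try (E,hash)→86660, (E,merge)→1044260, (C,hash)→2291140, (E,nl)→18021260, (C,nl_idx)→18040420, (C,merge)→51790840 …(+1); best=86660 via (E,hash)

cost=86660; order=C,D,B,A,E; methods=nl_idx,hash,hash,hash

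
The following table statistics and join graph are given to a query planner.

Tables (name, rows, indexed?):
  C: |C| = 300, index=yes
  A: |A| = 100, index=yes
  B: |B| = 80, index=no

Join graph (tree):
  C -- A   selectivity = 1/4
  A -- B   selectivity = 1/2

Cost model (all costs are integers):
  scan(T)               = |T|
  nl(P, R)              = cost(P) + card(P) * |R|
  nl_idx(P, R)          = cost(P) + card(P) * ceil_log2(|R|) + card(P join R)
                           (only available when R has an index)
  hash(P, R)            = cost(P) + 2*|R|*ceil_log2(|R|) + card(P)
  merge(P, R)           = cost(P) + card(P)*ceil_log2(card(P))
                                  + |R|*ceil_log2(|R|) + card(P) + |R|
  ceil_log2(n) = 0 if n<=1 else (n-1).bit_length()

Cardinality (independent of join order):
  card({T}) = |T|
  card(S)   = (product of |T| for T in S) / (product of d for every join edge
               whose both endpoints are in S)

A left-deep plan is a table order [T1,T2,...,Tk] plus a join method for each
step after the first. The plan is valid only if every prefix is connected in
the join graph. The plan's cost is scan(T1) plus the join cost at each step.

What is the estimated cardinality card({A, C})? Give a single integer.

7500

Tables in S: A(100), C(300)
Edges inside S: C-A(d=4)
numerator = 100 * 300 = 30000
denominator = 4 = 4
card(S) = 30000 / 4 = 7500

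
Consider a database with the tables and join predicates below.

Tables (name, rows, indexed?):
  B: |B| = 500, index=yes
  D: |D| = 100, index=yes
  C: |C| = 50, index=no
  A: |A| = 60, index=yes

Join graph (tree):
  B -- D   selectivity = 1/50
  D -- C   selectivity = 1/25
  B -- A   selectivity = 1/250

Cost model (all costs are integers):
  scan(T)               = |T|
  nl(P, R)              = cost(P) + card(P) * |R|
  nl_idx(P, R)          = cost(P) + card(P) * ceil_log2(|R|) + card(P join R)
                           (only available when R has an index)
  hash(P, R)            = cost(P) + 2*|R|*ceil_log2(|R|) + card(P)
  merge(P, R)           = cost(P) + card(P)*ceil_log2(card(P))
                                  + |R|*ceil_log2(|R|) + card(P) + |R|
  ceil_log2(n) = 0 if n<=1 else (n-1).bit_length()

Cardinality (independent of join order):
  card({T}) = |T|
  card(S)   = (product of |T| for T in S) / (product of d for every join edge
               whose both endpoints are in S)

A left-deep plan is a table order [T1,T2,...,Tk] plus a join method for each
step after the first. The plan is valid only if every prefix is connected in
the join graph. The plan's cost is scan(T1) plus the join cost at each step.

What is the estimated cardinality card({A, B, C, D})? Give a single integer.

480

Tables in S: A(60), B(500), C(50), D(100)
Edges inside S: B-D(d=50), D-C(d=25), B-A(d=250)
numerator = 60 * 500 * 50 * 100 = 150000000
denominator = 50 * 25 * 250 = 312500
card(S) = 150000000 / 312500 = 480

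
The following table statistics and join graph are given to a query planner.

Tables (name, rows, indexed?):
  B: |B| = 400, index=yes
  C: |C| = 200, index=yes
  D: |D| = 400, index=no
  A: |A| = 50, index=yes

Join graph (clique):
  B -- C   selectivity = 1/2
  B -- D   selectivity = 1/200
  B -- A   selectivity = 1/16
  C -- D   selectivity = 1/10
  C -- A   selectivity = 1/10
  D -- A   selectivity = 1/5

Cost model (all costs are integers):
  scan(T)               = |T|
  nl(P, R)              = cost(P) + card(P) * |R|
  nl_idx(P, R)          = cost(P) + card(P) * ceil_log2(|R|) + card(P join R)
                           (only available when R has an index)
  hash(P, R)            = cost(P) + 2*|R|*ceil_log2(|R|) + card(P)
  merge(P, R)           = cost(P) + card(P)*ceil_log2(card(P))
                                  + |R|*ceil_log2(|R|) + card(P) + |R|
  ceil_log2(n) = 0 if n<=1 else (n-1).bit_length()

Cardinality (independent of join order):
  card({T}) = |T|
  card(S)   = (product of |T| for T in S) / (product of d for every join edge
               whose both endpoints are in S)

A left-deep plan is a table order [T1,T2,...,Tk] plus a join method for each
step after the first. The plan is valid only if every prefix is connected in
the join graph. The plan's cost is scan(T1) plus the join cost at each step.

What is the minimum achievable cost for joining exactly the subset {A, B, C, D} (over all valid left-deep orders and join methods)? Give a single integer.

Selinger DP over subsets of {A,B,C,D}:
  {B}: scan cost=400, card=400
  {C}: scan cost=200, card=200
  {D}: scan cost=400, card=400
  {A}: scan cost=50, card=50
  {BC}: card=40000; try (C,hash)→4000, (B,merge)→6000, (C,merge)→6200, (B,hash)→7600, (B,nl_idx)→42000, (C,nl_idx)→43600 …(+2); best=4000 via (C,hash)
  {BD}: card=800; try (B,nl_idx)→4800, (D,hash)→8000, (B,hash)→8000, (D,merge)→8400, (B,merge)→8400, (D,nl)→160400 …(+1); best=4800 via (B,nl_idx)
  {AB}: card=1250; try (A,hash)→1400, (B,nl_idx)→1750, (A,nl_idx)→4050, (B,merge)→4400, (A,merge)→4750, (B,hash)→7300 …(+2); best=1400 via (A,hash)
  {CD}: card=8000; try (C,hash)→4000, (D,merge)→6000, (C,merge)→6200, (D,hash)→7600, (C,nl_idx)→11600, (D,nl)→80200 …(+1); best=4000 via (C,hash)
  {AC}: card=1000; try (A,hash)→1000, (C,nl_idx)→1450, (C,merge)→2200, (A,merge)→2350, (A,nl_idx)→2400, (C,hash)→3300 …(+2); best=1000 via (A,hash)
  {AD}: card=4000; try (A,hash)→1400, (D,merge)→4400, (A,merge)→4750, (A,nl_idx)→6800, (D,hash)→7300, (D,nl)→20050 …(+1); best=1400 via (A,hash)
  {BCD}: card=8000; try (C,hash)→8800, (C,merge)→15400, (C,nl_idx)→19200, (B,hash)→19200, (D,hash)→51200, (B,nl_idx)→84000 …(+5); best=8800 via (C,hash)
  {ABC}: card=12500; try (C,hash)→5850, (B,hash)→9200, (B,merge)→16000, (C,merge)→18200, (B,nl_idx)→22500, (C,nl_idx)→23900 …(+6); best=5850 via (C,hash)
  {ABD}: card=500; try (A,hash)→6200, (D,hash)→9850, (A,nl_idx)→10100, (B,hash)→12600, (A,merge)→13950, (D,merge)→20400 …(+5); best=6200 via (A,hash)
  {ACD}: card=8000; try (C,hash)→8600, (D,hash)→9200, (A,hash)→12600, (D,merge)→16000, (C,nl_idx)→41400, (C,merge)→55200 …(+5); best=8600 via (C,hash)
  {ABCD}: card=500; try (C,hash)→9900, (C,nl_idx)→10700, (C,merge)→13000, (A,hash)→17400, (B,hash)→23800, (D,hash)→25550 …(+9); best=9900 via (C,hash)

9900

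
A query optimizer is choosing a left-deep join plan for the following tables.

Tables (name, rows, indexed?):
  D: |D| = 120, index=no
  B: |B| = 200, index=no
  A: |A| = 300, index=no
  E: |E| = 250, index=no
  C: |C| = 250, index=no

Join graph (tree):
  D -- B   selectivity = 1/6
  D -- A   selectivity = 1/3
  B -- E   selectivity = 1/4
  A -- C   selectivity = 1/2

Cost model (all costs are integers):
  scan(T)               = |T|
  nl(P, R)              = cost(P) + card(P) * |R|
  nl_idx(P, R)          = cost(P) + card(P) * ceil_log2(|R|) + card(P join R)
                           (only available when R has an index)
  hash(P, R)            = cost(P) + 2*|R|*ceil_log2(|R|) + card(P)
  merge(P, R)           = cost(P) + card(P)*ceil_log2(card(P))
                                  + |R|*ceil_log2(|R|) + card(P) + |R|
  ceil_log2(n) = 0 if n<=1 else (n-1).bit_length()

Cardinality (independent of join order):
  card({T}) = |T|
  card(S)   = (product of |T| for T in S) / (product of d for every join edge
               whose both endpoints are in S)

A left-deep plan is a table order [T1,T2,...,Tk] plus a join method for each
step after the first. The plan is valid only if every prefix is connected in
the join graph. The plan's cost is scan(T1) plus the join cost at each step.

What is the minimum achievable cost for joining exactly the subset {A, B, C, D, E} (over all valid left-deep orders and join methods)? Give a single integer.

25269480

Selinger DP over subsets of {A,B,C,D,E}:
  {D}: scan cost=120, card=120
  {B}: scan cost=200, card=200
  {A}: scan cost=300, card=300
  {E}: scan cost=250, card=250
  {C}: scan cost=250, card=250
  {BD}: card=4000; try (D,hash)→2080, (B,merge)→2880, (D,merge)→2960, (B,hash)→3440, (B,nl)→24120, (D,nl)→24200; best=2080 via (D,hash)
  {AD}: card=12000; try (D,hash)→2280, (A,merge)→4080, (D,merge)→4260, (A,hash)→5640, (A,nl)→36120, (D,nl)→36300; best=2280 via (D,hash)
  {BE}: card=12500; try (B,hash)→3700, (E,merge)→4250, (B,merge)→4300, (E,hash)→4400, (E,nl)→50200, (B,nl)→50250; best=3700 via (B,hash)
  {AC}: card=37500; try (C,hash)→4600, (A,merge)→5500, (C,merge)→5550, (A,hash)→5900, (A,nl)→75250, (C,nl)→75300; best=4600 via (C,hash)
  {ABD}: card=400000; try (A,hash)→11480, (B,hash)→17480, (A,merge)→57080, (B,merge)→184080, (A,nl)→1202080, (B,nl)→2402280; best=11480 via (A,hash)
  {BDE}: card=250000; try (E,hash)→10080, (D,hash)→17880, (E,merge)→56330, (D,merge)→192160, (E,nl)→1002080, (D,nl)→1503700; best=10080 via (E,hash)
  {ACD}: card=1500000; try (C,hash)→18280, (D,hash)→43780, (C,merge)→184530, (D,merge)→643060, (C,nl)→3002280, (D,nl)→4504600; best=18280 via (C,hash)
  {ABDE}: card=25000000; try (A,hash)→265480, (E,hash)→415480, (A,merge)→4763080, (E,merge)→8013730, (A,nl)→75010080, (E,nl)→100011480; best=265480 via (A,hash)
  {ABCD}: card=50000000; try (C,hash)→415480, (B,hash)→1521480, (C,merge)→8013730, (B,merge)→33020080, (C,nl)→100011480, (B,nl)→300018280; best=415480 via (C,hash)
  {ABCDE}: card=3125000000; try (C,hash)→25269480, (E,hash)→50419480, (C,merge)→650267730, (E,merge)→1350417730, (C,nl)→6250265480, (E,nl)→12500415480; best=25269480 via (C,hash)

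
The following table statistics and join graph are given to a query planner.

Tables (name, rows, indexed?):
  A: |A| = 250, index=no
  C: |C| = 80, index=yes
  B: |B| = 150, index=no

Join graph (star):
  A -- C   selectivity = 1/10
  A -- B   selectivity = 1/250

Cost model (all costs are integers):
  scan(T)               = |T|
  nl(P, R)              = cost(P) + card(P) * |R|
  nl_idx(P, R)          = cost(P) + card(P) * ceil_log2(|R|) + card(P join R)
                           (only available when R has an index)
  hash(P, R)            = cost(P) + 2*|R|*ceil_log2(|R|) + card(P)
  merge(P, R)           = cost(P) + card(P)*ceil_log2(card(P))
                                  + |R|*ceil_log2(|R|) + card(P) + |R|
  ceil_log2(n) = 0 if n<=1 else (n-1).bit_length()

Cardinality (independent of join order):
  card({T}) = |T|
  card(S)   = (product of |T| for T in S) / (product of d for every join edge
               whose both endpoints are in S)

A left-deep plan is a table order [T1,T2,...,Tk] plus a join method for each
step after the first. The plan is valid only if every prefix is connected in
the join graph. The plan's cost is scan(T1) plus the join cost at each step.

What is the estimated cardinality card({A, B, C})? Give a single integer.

1200

Tables in S: A(250), B(150), C(80)
Edges inside S: A-C(d=10), A-B(d=250)
numerator = 250 * 150 * 80 = 3000000
denominator = 10 * 250 = 2500
card(S) = 3000000 / 2500 = 1200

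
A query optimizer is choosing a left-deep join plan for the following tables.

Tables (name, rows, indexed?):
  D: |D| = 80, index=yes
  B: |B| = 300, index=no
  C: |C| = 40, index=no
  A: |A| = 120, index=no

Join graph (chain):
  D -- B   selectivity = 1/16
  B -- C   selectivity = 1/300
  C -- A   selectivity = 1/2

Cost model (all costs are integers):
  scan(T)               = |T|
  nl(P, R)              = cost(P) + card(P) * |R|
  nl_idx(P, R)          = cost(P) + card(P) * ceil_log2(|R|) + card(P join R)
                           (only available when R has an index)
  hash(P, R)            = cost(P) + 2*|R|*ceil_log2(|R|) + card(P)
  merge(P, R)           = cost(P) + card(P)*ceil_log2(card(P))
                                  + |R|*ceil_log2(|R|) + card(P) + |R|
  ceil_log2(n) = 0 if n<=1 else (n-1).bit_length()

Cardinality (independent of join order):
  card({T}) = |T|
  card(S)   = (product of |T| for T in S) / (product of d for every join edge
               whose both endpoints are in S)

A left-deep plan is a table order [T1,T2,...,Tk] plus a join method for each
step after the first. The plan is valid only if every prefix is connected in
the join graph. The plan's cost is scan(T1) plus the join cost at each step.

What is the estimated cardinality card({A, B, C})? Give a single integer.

Tables in S: A(120), B(300), C(40)
Edges inside S: B-C(d=300), C-A(d=2)
numerator = 120 * 300 * 40 = 1440000
denominator = 300 * 2 = 600
card(S) = 1440000 / 600 = 2400

2400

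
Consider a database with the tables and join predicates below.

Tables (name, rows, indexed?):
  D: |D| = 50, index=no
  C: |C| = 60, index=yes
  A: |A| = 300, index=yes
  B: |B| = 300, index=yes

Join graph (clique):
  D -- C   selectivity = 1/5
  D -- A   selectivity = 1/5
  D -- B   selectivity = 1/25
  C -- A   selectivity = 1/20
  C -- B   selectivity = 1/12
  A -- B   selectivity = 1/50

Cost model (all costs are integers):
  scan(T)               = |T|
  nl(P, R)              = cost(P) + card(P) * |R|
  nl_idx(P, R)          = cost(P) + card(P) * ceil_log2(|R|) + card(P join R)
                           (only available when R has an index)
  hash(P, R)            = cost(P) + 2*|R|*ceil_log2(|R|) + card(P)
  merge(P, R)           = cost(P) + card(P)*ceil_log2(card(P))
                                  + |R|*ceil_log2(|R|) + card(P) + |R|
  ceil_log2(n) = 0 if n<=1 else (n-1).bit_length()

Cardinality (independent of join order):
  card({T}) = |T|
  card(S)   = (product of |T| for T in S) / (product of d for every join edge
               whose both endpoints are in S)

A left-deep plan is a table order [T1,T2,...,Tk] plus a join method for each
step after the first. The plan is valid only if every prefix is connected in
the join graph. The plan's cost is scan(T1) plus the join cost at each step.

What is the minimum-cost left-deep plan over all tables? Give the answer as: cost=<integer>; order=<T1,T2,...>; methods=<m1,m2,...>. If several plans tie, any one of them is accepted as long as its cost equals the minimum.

cost=7856; order=D,B,C,A; methods=nl_idx,hash,nl_idx

Selinger DP (subsets sized 1..n):
  {D}: scan cost=50, card=50
  {C}: scan cost=60, card=60
  {A}: scan cost=300, card=300
  {B}: scan cost=300, card=300
  {CD}: card=600; try (D,hash)→720, (C,hash)→820, (C,merge)→820, (D,merge)→830, (C,nl_idx)→950, (C,nl)→3050 …(+1); best=720 via (D,hash)
  {AD}: card=3000; try (D,hash)→1200, (A,merge)→3400, (A,nl_idx)→3500, (D,merge)→3650, (A,hash)→5500, (A,nl)→15050 …(+1); best=1200 via (D,hash)
  {BD}: card=600; try (B,nl_idx)→1100, (D,hash)→1200, (B,merge)→3400, (D,merge)→3650, (B,hash)→5500, (B,nl)→15050 …(+1); best=1100 via (B,nl_idx)
  {AC}: card=900; try (C,hash)→1320, (A,nl_idx)→1500, (C,nl_idx)→3000, (A,merge)→3480, (C,merge)→3720, (A,hash)→5520 …(+2); best=1320 via (C,hash)
  {BC}: card=1500; try (C,hash)→1320, (B,nl_idx)→2100, (B,merge)→3480, (C,nl_idx)→3600, (C,merge)→3720, (B,hash)→5520 …(+2); best=1320 via (C,hash)
  {AB}: card=1800; try (B,nl_idx)→4800, (A,nl_idx)→4800, (B,hash)→6000, (A,hash)→6000, (B,merge)→6300, (A,merge)→6300 …(+2); best=4800 via (B,nl_idx)
  {ACD}: card=1800; try (D,hash)→2820, (C,hash)→4920, (A,hash)→6720, (A,nl_idx)→7920, (A,merge)→10320, (D,merge)→11570 …(+5); best=2820 via (D,hash)
  {BCD}: card=600; try (C,hash)→2420, (D,hash)→3420, (C,nl_idx)→5300, (B,hash)→6720, (B,nl_idx)→6720, (C,merge)→8120 …(+5); best=2420 via (C,hash)
  {ABD}: card=720; try (A,hash)→7100, (D,hash)→7200, (A,nl_idx)→7220, (B,hash)→9600, (A,merge)→10700, (D,merge)→26750 …(+5); best=7100 via (A,hash)
  {ABC}: card=450; try (C,hash)→7320, (B,hash)→7620, (A,hash)→8220, (B,nl_idx)→9870, (B,merge)→14220, (A,nl_idx)→15270 …(+6); best=7320 via (C,hash)
  {ABCD}: card=36; try (A,nl_idx)→7856, (D,hash)→8370, (A,hash)→8420, (C,hash)→8540, (B,hash)→10020, (C,nl_idx)→11456 …(+9); best=7856 via (A,nl_idx)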